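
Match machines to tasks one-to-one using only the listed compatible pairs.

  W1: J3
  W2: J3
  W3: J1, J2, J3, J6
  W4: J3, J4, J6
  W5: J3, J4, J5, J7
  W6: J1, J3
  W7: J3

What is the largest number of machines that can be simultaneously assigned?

5

Unit-capacity flow: source→left, listed edges, right→sink; max matching = max flow.
Augmenting path W1→J3 (+1); matched 1.
Augmenting path W3→J1 (+1); matched 2.
Augmenting path W4→J4 (+1); matched 3.
Augmenting path W5→J5 (+1); matched 4.
Augmenting path W6→J1→W3→J2 (+1); matched 5.
No augmenting path remains; maximum matching = 5.
König certificate: {W3, W4, W5, W6, J3} is a vertex cover of size 5 (every listed pair touches it), so no matching can be larger.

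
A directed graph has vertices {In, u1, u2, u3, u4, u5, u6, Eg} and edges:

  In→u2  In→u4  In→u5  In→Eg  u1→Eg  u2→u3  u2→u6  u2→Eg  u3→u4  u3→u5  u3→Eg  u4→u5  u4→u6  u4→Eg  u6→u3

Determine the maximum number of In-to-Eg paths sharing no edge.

3

Assign every edge capacity 1; by Menger, the answer equals the max flow.
Path In→Eg (+1); total 1.
Path In→u2→Eg (+1); total 2.
Path In→u4→Eg (+1); total 3.
No residual In→Eg path; max flow = 3.
Certifying cut of size 3: {In→Eg, In→u2, In→u4}.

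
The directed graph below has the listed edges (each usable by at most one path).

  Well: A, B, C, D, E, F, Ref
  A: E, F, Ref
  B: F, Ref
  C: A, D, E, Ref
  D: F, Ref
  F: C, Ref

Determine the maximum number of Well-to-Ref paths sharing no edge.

6

Assign every edge capacity 1; by Menger, the answer equals the max flow.
Path Well→Ref (+1); total 1.
Path Well→A→Ref (+1); total 2.
Path Well→B→Ref (+1); total 3.
Path Well→C→Ref (+1); total 4.
Path Well→D→Ref (+1); total 5.
Path Well→F→Ref (+1); total 6.
No residual Well→Ref path; max flow = 6.
Certifying cut of size 6: {Well→A, Well→B, Well→C, Well→D, Well→F, Well→Ref}.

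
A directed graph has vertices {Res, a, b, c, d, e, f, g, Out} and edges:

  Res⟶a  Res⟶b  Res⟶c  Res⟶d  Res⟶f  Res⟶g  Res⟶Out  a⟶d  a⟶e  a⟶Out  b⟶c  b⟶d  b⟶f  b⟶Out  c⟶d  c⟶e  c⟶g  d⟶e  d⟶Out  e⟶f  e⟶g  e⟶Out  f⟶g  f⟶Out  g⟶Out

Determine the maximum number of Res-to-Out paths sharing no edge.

Assign every edge capacity 1; by Menger, the answer equals the max flow.
Path Res→Out (+1); total 1.
Path Res→a→Out (+1); total 2.
Path Res→b→Out (+1); total 3.
Path Res→d→Out (+1); total 4.
Path Res→f→Out (+1); total 5.
Path Res→g→Out (+1); total 6.
Path Res→c→e→Out (+1); total 7.
No residual Res→Out path; max flow = 7.
Certifying cut of size 7: {Res→Out, Res→a, Res→b, Res→c, Res→d, Res→f, Res→g}.

7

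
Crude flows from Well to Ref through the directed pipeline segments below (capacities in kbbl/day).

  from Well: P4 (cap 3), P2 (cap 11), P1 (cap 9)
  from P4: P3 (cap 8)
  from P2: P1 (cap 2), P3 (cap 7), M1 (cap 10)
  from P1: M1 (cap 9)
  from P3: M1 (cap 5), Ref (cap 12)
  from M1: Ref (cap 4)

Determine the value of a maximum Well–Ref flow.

14

Augment Well→P4→P3→Ref: bottleneck 3, flow now 3.
Augment Well→P2→P3→Ref: bottleneck 7, flow now 10.
Augment Well→P2→M1→Ref: bottleneck 4, flow now 14.
No augmenting path remains; maximum flow = 14.
In the residual graph, reachable from Well: {Well, P2, P1, M1}.
Min-cut edges: Well→P4 (3), P2→P3 (7), M1→Ref (4); capacity 3 + 7 + 4 = 14.
This cut is saturated, so no flow can exceed 14.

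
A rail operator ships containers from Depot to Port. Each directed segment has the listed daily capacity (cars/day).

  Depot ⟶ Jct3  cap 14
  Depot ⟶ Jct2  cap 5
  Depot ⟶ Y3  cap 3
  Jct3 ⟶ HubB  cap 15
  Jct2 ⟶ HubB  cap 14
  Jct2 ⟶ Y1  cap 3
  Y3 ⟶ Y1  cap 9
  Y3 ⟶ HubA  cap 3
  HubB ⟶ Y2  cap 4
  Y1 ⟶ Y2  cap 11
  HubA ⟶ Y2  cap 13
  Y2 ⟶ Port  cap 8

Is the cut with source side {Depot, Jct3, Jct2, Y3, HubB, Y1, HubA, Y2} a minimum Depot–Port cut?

Given cut capacity: 8 = 8.
Augment Depot→Jct3→HubB→Y2→Port: bottleneck 4, flow now 4.
Augment Depot→Jct2→Y1→Y2→Port: bottleneck 3, flow now 7.
Augment Depot→Y3→Y1→Y2→Port: bottleneck 1, flow now 8.
No augmenting path remains; maximum flow = 8.
Cut capacity 8 equals the max flow, so it is a minimum cut.

Yes — it is a minimum cut (capacity 8).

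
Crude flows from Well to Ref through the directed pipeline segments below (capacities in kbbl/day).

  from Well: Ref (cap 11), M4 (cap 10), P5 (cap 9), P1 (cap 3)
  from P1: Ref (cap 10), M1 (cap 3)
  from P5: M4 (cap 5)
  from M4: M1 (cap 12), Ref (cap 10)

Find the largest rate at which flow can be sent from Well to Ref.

Augment Well→Ref: bottleneck 11, flow now 11.
Augment Well→P1→Ref: bottleneck 3, flow now 14.
Augment Well→M4→Ref: bottleneck 10, flow now 24.
No augmenting path remains; maximum flow = 24.
In the residual graph, reachable from Well: {Well, P5, M4, M1}.
Min-cut edges: Well→P1 (3), Well→Ref (11), M4→Ref (10); capacity 3 + 11 + 10 = 24.
This cut is saturated, so no flow can exceed 24.

24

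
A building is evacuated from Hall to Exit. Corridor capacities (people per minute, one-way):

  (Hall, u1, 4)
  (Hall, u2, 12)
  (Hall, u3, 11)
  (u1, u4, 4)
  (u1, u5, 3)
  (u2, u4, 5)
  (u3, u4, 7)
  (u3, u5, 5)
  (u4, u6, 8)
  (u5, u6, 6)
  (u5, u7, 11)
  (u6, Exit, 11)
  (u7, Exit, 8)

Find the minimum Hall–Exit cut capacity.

Augment Hall→u1→u4→u6→Exit: bottleneck 4, flow now 4.
Augment Hall→u2→u4→u6→Exit: bottleneck 4, flow now 8.
Augment Hall→u3→u5→u6→Exit: bottleneck 3, flow now 11.
Augment Hall→u3→u5→u7→Exit: bottleneck 2, flow now 13.
Augment Hall→u2→u4→u1→u5→u7→Exit: bottleneck 1, flow now 14. (uses reverse residual edge)
Augment Hall→u3→u4→u1→u5→u7→Exit: bottleneck 2, flow now 16. (uses reverse residual edge)
No augmenting path remains; maximum flow = 16.
By max-flow min-cut, the minimum cut capacity equals the max flow.
In the residual graph, reachable from Hall: {Hall, u1, u2, u3, u4}.
Min-cut edges: u1→u5 (3), u3→u5 (5), u4→u6 (8); capacity 3 + 5 + 8 = 16.

16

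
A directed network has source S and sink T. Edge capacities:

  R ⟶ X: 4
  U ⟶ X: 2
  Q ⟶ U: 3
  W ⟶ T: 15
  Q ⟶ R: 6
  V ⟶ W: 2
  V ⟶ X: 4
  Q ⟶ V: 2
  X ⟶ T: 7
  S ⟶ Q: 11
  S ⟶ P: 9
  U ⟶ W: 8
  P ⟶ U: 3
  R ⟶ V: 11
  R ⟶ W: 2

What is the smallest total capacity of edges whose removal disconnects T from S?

Augment S→P→U→W→T: bottleneck 3, flow now 3.
Augment S→Q→R→W→T: bottleneck 2, flow now 5.
Augment S→Q→R→X→T: bottleneck 4, flow now 9.
Augment S→Q→U→W→T: bottleneck 3, flow now 12.
Augment S→Q→V→W→T: bottleneck 2, flow now 14.
No augmenting path remains; maximum flow = 14.
By max-flow min-cut, the minimum cut capacity equals the max flow.
In the residual graph, reachable from S: {S, P}.
Min-cut edges: S→Q (11), P→U (3); capacity 11 + 3 = 14.

14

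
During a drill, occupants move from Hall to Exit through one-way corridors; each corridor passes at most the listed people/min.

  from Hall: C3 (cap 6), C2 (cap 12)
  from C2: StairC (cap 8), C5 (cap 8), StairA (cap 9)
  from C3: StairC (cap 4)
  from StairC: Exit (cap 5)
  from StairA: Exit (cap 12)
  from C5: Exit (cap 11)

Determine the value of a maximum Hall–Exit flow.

Augment Hall→C2→StairC→Exit: bottleneck 5, flow now 5.
Augment Hall→C2→StairA→Exit: bottleneck 7, flow now 12.
Augment Hall→C3→StairC→C2→StairA→Exit: bottleneck 2, flow now 14. (uses reverse residual edge)
Augment Hall→C3→StairC→C2→C5→Exit: bottleneck 2, flow now 16. (uses reverse residual edge)
No augmenting path remains; maximum flow = 16.
In the residual graph, reachable from Hall: {Hall, C3}.
Min-cut edges: Hall→C2 (12), C3→StairC (4); capacity 12 + 4 = 16.
This cut is saturated, so no flow can exceed 16.

16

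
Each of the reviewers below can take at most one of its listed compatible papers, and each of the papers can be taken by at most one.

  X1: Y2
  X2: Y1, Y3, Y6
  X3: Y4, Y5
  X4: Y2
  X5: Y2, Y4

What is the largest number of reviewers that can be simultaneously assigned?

4

Unit-capacity flow: source→left, listed edges, right→sink; max matching = max flow.
Augmenting path X1→Y2 (+1); matched 1.
Augmenting path X2→Y1 (+1); matched 2.
Augmenting path X3→Y4 (+1); matched 3.
Augmenting path X5→Y4→X3→Y5 (+1); matched 4.
No augmenting path remains; maximum matching = 4.
König certificate: {X2, X3, X5, Y2} is a vertex cover of size 4 (every listed pair touches it), so no matching can be larger.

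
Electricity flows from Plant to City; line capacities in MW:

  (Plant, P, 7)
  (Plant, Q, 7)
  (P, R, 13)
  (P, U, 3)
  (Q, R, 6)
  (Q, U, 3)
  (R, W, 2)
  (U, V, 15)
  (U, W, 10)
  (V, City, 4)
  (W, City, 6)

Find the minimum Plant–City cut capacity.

8

Augment Plant→P→R→W→City: bottleneck 2, flow now 2.
Augment Plant→P→U→V→City: bottleneck 3, flow now 5.
Augment Plant→Q→U→V→City: bottleneck 1, flow now 6.
Augment Plant→Q→U→W→City: bottleneck 2, flow now 8.
No augmenting path remains; maximum flow = 8.
By max-flow min-cut, the minimum cut capacity equals the max flow.
In the residual graph, reachable from Plant: {Plant, P, Q, R}.
Min-cut edges: P→U (3), Q→U (3), R→W (2); capacity 3 + 3 + 2 = 8.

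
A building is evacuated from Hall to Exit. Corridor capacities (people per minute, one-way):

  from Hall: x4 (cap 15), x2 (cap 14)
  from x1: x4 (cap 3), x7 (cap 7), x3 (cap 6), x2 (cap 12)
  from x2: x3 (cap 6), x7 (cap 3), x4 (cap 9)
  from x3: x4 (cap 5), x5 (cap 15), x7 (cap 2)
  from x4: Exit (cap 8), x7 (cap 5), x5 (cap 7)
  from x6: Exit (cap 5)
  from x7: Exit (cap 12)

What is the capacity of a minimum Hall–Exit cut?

18

Augment Hall→x4→Exit: bottleneck 8, flow now 8.
Augment Hall→x2→x7→Exit: bottleneck 3, flow now 11.
Augment Hall→x4→x7→Exit: bottleneck 5, flow now 16.
Augment Hall→x2→x3→x7→Exit: bottleneck 2, flow now 18.
No augmenting path remains; maximum flow = 18.
By max-flow min-cut, the minimum cut capacity equals the max flow.
In the residual graph, reachable from Hall: {Hall, x2, x3, x4, x5}.
Min-cut edges: x2→x7 (3), x3→x7 (2), x4→x7 (5), x4→Exit (8); capacity 3 + 2 + 5 + 8 = 18.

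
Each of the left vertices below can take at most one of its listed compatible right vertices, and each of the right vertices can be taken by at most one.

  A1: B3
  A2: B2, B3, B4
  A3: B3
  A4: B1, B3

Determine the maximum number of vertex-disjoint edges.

Unit-capacity flow: source→left, listed edges, right→sink; max matching = max flow.
Augmenting path A1→B3 (+1); matched 1.
Augmenting path A2→B2 (+1); matched 2.
Augmenting path A4→B1 (+1); matched 3.
No augmenting path remains; maximum matching = 3.
König certificate: {A2, A4, B3} is a vertex cover of size 3 (every listed pair touches it), so no matching can be larger.

3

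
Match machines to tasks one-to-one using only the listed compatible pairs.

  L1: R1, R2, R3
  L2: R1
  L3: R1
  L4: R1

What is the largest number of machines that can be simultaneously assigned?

2

Unit-capacity flow: source→left, listed edges, right→sink; max matching = max flow.
Augmenting path L1→R1 (+1); matched 1.
Augmenting path L2→R1→L1→R2 (+1); matched 2.
No augmenting path remains; maximum matching = 2.
König certificate: {L1, R1} is a vertex cover of size 2 (every listed pair touches it), so no matching can be larger.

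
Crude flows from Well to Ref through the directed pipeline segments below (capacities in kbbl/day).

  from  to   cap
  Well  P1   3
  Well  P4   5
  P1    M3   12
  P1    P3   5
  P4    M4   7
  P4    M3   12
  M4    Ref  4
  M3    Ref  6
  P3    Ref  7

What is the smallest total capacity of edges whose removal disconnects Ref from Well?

8

Augment Well→P1→M3→Ref: bottleneck 3, flow now 3.
Augment Well→P4→M4→Ref: bottleneck 4, flow now 7.
Augment Well→P4→M3→Ref: bottleneck 1, flow now 8.
No augmenting path remains; maximum flow = 8.
By max-flow min-cut, the minimum cut capacity equals the max flow.
In the residual graph, reachable from Well: {Well}.
Min-cut edges: Well→P1 (3), Well→P4 (5); capacity 3 + 5 = 8.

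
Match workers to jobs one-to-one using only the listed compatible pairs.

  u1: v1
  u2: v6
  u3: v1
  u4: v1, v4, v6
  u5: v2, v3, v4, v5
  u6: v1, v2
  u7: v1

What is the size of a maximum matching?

5

Unit-capacity flow: source→left, listed edges, right→sink; max matching = max flow.
Augmenting path u1→v1 (+1); matched 1.
Augmenting path u2→v6 (+1); matched 2.
Augmenting path u4→v4 (+1); matched 3.
Augmenting path u5→v2 (+1); matched 4.
Augmenting path u6→v2→u5→v3 (+1); matched 5.
No augmenting path remains; maximum matching = 5.
König certificate: {u2, u4, u5, u6, v1} is a vertex cover of size 5 (every listed pair touches it), so no matching can be larger.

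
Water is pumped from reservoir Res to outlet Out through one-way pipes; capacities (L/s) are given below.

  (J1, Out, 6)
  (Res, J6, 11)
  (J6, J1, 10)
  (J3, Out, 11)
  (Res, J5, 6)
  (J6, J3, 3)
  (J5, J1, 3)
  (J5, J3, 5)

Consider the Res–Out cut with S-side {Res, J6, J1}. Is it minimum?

Given cut capacity: 6 + 3 + 6 = 15.
Augment Res→J5→J1→Out: bottleneck 3, flow now 3.
Augment Res→J5→J3→Out: bottleneck 3, flow now 6.
Augment Res→J6→J1→Out: bottleneck 3, flow now 9.
Augment Res→J6→J3→Out: bottleneck 3, flow now 12.
Augment Res→J6→J1→J5→J3→Out: bottleneck 2, flow now 14. (uses reverse residual edge)
No augmenting path remains; maximum flow = 14.
In the residual graph, reachable from Res: {Res, J5, J6, J1}.
Min-cut edges: J5→J3 (5), J6→J3 (3), J1→Out (6); capacity 5 + 3 + 6 = 14.
Cut capacity 15 exceeds the max flow 14, so it is not minimum.

No — its capacity is 15, but the minimum cut has capacity 14.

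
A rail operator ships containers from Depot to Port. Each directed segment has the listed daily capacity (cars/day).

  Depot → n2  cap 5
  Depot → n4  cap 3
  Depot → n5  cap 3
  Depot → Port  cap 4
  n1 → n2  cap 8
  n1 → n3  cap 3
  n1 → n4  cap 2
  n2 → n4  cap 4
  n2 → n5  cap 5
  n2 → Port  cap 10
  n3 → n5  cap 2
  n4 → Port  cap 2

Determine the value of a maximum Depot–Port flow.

11

Augment Depot→Port: bottleneck 4, flow now 4.
Augment Depot→n2→Port: bottleneck 5, flow now 9.
Augment Depot→n4→Port: bottleneck 2, flow now 11.
No augmenting path remains; maximum flow = 11.
In the residual graph, reachable from Depot: {Depot, n4, n5}.
Min-cut edges: Depot→n2 (5), Depot→Port (4), n4→Port (2); capacity 5 + 4 + 2 = 11.
This cut is saturated, so no flow can exceed 11.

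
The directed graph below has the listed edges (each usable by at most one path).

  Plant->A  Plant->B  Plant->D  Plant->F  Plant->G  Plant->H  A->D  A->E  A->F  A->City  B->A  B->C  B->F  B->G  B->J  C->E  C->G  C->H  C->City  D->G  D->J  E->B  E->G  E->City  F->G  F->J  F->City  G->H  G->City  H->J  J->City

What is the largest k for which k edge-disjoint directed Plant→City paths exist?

5

Assign every edge capacity 1; by Menger, the answer equals the max flow.
Path Plant→A→City (+1); total 1.
Path Plant→F→City (+1); total 2.
Path Plant→G→City (+1); total 3.
Path Plant→B→C→City (+1); total 4.
Path Plant→D→J→City (+1); total 5.
No residual Plant→City path; max flow = 5.
Certifying cut of size 5: {G→City, J→City, Plant→A, Plant→B, Plant→F}.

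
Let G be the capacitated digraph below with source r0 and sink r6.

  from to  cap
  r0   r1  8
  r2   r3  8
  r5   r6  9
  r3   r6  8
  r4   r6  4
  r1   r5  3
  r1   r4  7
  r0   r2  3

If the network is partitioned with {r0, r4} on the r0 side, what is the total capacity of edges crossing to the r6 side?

Edges leaving {r0, r4}: r0→r1 (8), r0→r2 (3), r4→r6 (4).
Cut capacity = 8 + 3 + 4 = 15.

15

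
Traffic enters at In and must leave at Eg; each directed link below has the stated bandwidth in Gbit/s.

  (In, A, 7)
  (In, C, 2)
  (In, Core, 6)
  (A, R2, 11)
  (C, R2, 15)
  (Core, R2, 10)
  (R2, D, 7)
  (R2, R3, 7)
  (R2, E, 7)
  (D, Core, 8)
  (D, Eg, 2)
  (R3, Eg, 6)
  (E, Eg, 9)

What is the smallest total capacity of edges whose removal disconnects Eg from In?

15

Augment In→A→R2→D→Eg: bottleneck 2, flow now 2.
Augment In→A→R2→R3→Eg: bottleneck 5, flow now 7.
Augment In→C→R2→R3→Eg: bottleneck 1, flow now 8.
Augment In→C→R2→E→Eg: bottleneck 1, flow now 9.
Augment In→Core→R2→E→Eg: bottleneck 6, flow now 15.
No augmenting path remains; maximum flow = 15.
By max-flow min-cut, the minimum cut capacity equals the max flow.
In the residual graph, reachable from In: {In}.
Min-cut edges: In→A (7), In→C (2), In→Core (6); capacity 7 + 2 + 6 = 15.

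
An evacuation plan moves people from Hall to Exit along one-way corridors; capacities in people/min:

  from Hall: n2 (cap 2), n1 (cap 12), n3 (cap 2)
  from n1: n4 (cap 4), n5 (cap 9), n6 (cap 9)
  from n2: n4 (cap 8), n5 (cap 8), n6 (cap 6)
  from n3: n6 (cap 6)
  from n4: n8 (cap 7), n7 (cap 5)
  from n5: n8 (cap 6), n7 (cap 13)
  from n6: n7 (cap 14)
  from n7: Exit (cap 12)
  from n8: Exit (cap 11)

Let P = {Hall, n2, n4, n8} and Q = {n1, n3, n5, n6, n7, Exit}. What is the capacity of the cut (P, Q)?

44

Edges leaving {Hall, n2, n4, n8}: Hall→n1 (12), Hall→n3 (2), n2→n5 (8), n2→n6 (6), n4→n7 (5), n8→Exit (11).
Cut capacity = 12 + 2 + 8 + 6 + 5 + 11 = 44.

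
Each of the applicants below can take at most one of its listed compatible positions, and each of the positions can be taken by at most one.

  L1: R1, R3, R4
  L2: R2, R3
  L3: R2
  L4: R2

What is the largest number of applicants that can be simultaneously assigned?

Unit-capacity flow: source→left, listed edges, right→sink; max matching = max flow.
Augmenting path L1→R1 (+1); matched 1.
Augmenting path L2→R2 (+1); matched 2.
Augmenting path L3→R2→L2→R3 (+1); matched 3.
No augmenting path remains; maximum matching = 3.
König certificate: {L1, L2, R2} is a vertex cover of size 3 (every listed pair touches it), so no matching can be larger.

3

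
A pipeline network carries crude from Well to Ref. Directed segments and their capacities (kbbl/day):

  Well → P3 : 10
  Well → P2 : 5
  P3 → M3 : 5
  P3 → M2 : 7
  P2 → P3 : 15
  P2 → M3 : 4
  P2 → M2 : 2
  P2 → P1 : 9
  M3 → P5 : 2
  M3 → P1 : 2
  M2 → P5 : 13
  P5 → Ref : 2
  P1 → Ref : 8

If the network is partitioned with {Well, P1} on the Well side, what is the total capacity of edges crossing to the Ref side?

23

Edges leaving {Well, P1}: Well→P3 (10), Well→P2 (5), P1→Ref (8).
Cut capacity = 10 + 5 + 8 = 23.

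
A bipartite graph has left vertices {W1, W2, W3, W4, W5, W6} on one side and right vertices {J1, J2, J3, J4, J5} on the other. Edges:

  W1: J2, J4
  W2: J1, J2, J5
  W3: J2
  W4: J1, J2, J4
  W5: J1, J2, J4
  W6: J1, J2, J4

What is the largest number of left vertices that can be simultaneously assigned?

4

Unit-capacity flow: source→left, listed edges, right→sink; max matching = max flow.
Augmenting path W1→J2 (+1); matched 1.
Augmenting path W2→J1 (+1); matched 2.
Augmenting path W4→J4 (+1); matched 3.
Augmenting path W5→J1→W2→J5 (+1); matched 4.
No augmenting path remains; maximum matching = 4.
König certificate: {W2, J1, J2, J4} is a vertex cover of size 4 (every listed pair touches it), so no matching can be larger.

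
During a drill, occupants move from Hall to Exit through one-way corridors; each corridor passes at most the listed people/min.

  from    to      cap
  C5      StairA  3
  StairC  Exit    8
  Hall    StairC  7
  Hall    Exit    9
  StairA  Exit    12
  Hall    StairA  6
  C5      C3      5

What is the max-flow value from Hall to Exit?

22

Augment Hall→Exit: bottleneck 9, flow now 9.
Augment Hall→StairC→Exit: bottleneck 7, flow now 16.
Augment Hall→StairA→Exit: bottleneck 6, flow now 22.
No augmenting path remains; maximum flow = 22.
In the residual graph, reachable from Hall: {Hall}.
Min-cut edges: Hall→StairC (7), Hall→StairA (6), Hall→Exit (9); capacity 7 + 6 + 9 = 22.
This cut is saturated, so no flow can exceed 22.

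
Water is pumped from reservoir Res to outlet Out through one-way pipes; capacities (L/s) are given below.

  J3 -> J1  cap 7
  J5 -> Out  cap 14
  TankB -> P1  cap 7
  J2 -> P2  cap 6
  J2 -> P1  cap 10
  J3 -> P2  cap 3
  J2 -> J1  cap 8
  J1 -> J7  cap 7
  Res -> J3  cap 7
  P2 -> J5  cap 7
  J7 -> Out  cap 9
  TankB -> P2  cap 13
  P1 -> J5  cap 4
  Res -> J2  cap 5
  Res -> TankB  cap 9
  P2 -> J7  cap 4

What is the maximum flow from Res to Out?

Augment Res→J2→J1→J7→Out: bottleneck 5, flow now 5.
Augment Res→TankB→P2→J7→Out: bottleneck 4, flow now 9.
Augment Res→TankB→P2→J5→Out: bottleneck 5, flow now 14.
Augment Res→J3→P2→J5→Out: bottleneck 2, flow now 16.
Augment Res→J3→J1→J2→P1→J5→Out: bottleneck 4, flow now 20. (uses reverse residual edge)
No augmenting path remains; maximum flow = 20.
In the residual graph, reachable from Res: {Res, J2, TankB, J3, J1, P2, P1, J7}.
Min-cut edges: P2→J5 (7), P1→J5 (4), J7→Out (9); capacity 7 + 4 + 9 = 20.
This cut is saturated, so no flow can exceed 20.

20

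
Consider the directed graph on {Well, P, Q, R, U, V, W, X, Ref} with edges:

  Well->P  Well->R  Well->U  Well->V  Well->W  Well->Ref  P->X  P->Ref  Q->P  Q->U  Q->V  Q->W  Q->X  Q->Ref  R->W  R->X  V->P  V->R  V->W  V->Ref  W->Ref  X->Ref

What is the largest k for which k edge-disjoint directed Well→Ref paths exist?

Assign every edge capacity 1; by Menger, the answer equals the max flow.
Path Well→Ref (+1); total 1.
Path Well→P→Ref (+1); total 2.
Path Well→V→Ref (+1); total 3.
Path Well→W→Ref (+1); total 4.
Path Well→R→X→Ref (+1); total 5.
No residual Well→Ref path; max flow = 5.
Certifying cut of size 5: {Well→P, Well→R, Well→Ref, Well→V, Well→W}.

5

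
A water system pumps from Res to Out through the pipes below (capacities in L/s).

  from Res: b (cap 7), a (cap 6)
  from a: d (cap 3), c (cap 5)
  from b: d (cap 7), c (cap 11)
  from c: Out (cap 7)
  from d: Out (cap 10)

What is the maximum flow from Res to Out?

13

Augment Res→a→c→Out: bottleneck 5, flow now 5.
Augment Res→a→d→Out: bottleneck 1, flow now 6.
Augment Res→b→c→Out: bottleneck 2, flow now 8.
Augment Res→b→d→Out: bottleneck 5, flow now 13.
No augmenting path remains; maximum flow = 13.
In the residual graph, reachable from Res: {Res}.
Min-cut edges: Res→a (6), Res→b (7); capacity 6 + 7 = 13.
This cut is saturated, so no flow can exceed 13.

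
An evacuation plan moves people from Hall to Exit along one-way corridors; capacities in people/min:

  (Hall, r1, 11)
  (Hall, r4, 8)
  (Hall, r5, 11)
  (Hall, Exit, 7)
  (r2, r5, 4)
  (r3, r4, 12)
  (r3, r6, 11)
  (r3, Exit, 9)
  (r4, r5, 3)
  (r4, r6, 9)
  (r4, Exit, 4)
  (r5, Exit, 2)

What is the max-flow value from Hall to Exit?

13

Augment Hall→Exit: bottleneck 7, flow now 7.
Augment Hall→r4→Exit: bottleneck 4, flow now 11.
Augment Hall→r5→Exit: bottleneck 2, flow now 13.
No augmenting path remains; maximum flow = 13.
In the residual graph, reachable from Hall: {Hall, r1, r4, r5, r6}.
Min-cut edges: Hall→Exit (7), r4→Exit (4), r5→Exit (2); capacity 7 + 4 + 2 = 13.
This cut is saturated, so no flow can exceed 13.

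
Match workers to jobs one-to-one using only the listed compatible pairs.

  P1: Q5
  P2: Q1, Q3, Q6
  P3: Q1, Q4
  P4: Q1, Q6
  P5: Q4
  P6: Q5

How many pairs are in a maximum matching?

5

Unit-capacity flow: source→left, listed edges, right→sink; max matching = max flow.
Augmenting path P1→Q5 (+1); matched 1.
Augmenting path P2→Q1 (+1); matched 2.
Augmenting path P3→Q4 (+1); matched 3.
Augmenting path P4→Q6 (+1); matched 4.
Augmenting path P5→Q4→P3→Q1→P2→Q3 (+1); matched 5.
No augmenting path remains; maximum matching = 5.
König certificate: {P2, P3, P4, P5, Q5} is a vertex cover of size 5 (every listed pair touches it), so no matching can be larger.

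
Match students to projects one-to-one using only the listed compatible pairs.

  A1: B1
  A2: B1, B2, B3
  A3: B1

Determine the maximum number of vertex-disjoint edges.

Unit-capacity flow: source→left, listed edges, right→sink; max matching = max flow.
Augmenting path A1→B1 (+1); matched 1.
Augmenting path A2→B2 (+1); matched 2.
No augmenting path remains; maximum matching = 2.
König certificate: {A2, B1} is a vertex cover of size 2 (every listed pair touches it), so no matching can be larger.

2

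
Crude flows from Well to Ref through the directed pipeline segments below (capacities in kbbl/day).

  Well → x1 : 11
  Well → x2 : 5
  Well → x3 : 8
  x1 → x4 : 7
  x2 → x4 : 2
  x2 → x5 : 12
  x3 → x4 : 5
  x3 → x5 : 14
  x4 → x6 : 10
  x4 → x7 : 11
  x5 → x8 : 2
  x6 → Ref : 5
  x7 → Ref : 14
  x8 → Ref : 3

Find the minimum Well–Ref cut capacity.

16

Augment Well→x1→x4→x6→Ref: bottleneck 5, flow now 5.
Augment Well→x1→x4→x7→Ref: bottleneck 2, flow now 7.
Augment Well→x2→x4→x7→Ref: bottleneck 2, flow now 9.
Augment Well→x2→x5→x8→Ref: bottleneck 2, flow now 11.
Augment Well→x3→x4→x7→Ref: bottleneck 5, flow now 16.
No augmenting path remains; maximum flow = 16.
By max-flow min-cut, the minimum cut capacity equals the max flow.
In the residual graph, reachable from Well: {Well, x1, x2, x3, x5}.
Min-cut edges: x1→x4 (7), x2→x4 (2), x3→x4 (5), x5→x8 (2); capacity 7 + 2 + 5 + 2 = 16.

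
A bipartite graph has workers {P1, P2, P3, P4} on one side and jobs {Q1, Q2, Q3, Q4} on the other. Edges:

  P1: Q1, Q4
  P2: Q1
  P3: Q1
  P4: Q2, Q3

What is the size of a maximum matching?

Unit-capacity flow: source→left, listed edges, right→sink; max matching = max flow.
Augmenting path P1→Q1 (+1); matched 1.
Augmenting path P4→Q2 (+1); matched 2.
Augmenting path P2→Q1→P1→Q4 (+1); matched 3.
No augmenting path remains; maximum matching = 3.
König certificate: {P1, P4, Q1} is a vertex cover of size 3 (every listed pair touches it), so no matching can be larger.

3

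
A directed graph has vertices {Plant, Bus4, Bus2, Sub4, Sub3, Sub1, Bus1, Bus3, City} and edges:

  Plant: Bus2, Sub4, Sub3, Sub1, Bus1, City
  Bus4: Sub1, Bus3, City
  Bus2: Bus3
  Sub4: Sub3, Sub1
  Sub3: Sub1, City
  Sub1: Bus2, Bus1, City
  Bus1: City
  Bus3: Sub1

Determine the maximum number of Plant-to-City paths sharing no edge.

4

Assign every edge capacity 1; by Menger, the answer equals the max flow.
Path Plant→City (+1); total 1.
Path Plant→Sub3→City (+1); total 2.
Path Plant→Sub1→City (+1); total 3.
Path Plant→Bus1→City (+1); total 4.
No residual Plant→City path; max flow = 4.
Certifying cut of size 4: {Bus1→City, Plant→City, Sub1→City, Sub3→City}.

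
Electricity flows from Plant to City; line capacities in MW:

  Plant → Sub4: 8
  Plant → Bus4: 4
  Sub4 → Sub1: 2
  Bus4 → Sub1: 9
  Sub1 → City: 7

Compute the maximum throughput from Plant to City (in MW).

6

Augment Plant→Sub4→Sub1→City: bottleneck 2, flow now 2.
Augment Plant→Bus4→Sub1→City: bottleneck 4, flow now 6.
No augmenting path remains; maximum flow = 6.
In the residual graph, reachable from Plant: {Plant, Sub4}.
Min-cut edges: Plant→Bus4 (4), Sub4→Sub1 (2); capacity 4 + 2 = 6.
This cut is saturated, so no flow can exceed 6.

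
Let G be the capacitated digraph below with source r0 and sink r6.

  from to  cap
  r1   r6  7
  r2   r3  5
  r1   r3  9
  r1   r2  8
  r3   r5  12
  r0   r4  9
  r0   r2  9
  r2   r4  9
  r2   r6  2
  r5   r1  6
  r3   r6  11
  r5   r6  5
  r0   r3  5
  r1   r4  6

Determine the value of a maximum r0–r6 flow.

Augment r0→r2→r6: bottleneck 2, flow now 2.
Augment r0→r3→r6: bottleneck 5, flow now 7.
Augment r0→r2→r3→r6: bottleneck 5, flow now 12.
No augmenting path remains; maximum flow = 12.
In the residual graph, reachable from r0: {r0, r2, r4}.
Min-cut edges: r0→r3 (5), r2→r3 (5), r2→r6 (2); capacity 5 + 5 + 2 = 12.
This cut is saturated, so no flow can exceed 12.

12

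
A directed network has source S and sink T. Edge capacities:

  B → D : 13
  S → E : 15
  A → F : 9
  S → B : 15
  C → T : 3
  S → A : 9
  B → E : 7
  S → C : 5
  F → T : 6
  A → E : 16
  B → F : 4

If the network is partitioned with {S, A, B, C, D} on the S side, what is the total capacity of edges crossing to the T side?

Edges leaving {S, A, B, C, D}: S→E (15), A→E (16), A→F (9), B→E (7), B→F (4), C→T (3).
Cut capacity = 15 + 16 + 9 + 7 + 4 + 3 = 54.

54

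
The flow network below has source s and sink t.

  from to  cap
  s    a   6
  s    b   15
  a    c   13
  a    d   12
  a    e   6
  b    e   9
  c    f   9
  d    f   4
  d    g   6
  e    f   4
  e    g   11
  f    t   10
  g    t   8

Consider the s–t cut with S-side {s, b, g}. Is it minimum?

No — its capacity is 23, but the minimum cut has capacity 15.

Given cut capacity: 6 + 9 + 8 = 23.
Augment s→a→c→f→t: bottleneck 6, flow now 6.
Augment s→b→e→f→t: bottleneck 4, flow now 10.
Augment s→b→e→g→t: bottleneck 5, flow now 15.
No augmenting path remains; maximum flow = 15.
In the residual graph, reachable from s: {s, b}.
Min-cut edges: s→a (6), b→e (9); capacity 6 + 9 = 15.
Cut capacity 23 exceeds the max flow 15, so it is not minimum.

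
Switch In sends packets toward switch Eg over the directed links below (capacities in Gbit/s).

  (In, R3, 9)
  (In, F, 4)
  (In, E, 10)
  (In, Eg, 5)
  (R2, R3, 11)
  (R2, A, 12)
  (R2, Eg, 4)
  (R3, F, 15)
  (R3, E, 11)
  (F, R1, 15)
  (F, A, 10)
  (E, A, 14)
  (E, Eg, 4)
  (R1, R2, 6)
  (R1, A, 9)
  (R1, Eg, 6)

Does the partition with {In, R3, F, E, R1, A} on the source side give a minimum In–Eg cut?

Given cut capacity: 5 + 4 + 6 + 6 = 21.
Augment In→Eg: bottleneck 5, flow now 5.
Augment In→E→Eg: bottleneck 4, flow now 9.
Augment In→F→R1→Eg: bottleneck 4, flow now 13.
Augment In→R3→F→R1→Eg: bottleneck 2, flow now 15.
Augment In→R3→F→R1→R2→Eg: bottleneck 4, flow now 19.
No augmenting path remains; maximum flow = 19.
In the residual graph, reachable from In: {In, R2, R3, F, E, R1, A}.
Min-cut edges: In→Eg (5), R2→Eg (4), E→Eg (4), R1→Eg (6); capacity 5 + 4 + 4 + 6 = 19.
Cut capacity 21 exceeds the max flow 19, so it is not minimum.

No — its capacity is 21, but the minimum cut has capacity 19.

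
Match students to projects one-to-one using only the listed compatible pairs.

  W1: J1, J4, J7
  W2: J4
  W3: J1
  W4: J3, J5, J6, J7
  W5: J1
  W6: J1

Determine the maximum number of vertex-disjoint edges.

Unit-capacity flow: source→left, listed edges, right→sink; max matching = max flow.
Augmenting path W1→J1 (+1); matched 1.
Augmenting path W2→J4 (+1); matched 2.
Augmenting path W4→J3 (+1); matched 3.
Augmenting path W3→J1→W1→J7 (+1); matched 4.
No augmenting path remains; maximum matching = 4.
König certificate: {W1, W2, W4, J1} is a vertex cover of size 4 (every listed pair touches it), so no matching can be larger.

4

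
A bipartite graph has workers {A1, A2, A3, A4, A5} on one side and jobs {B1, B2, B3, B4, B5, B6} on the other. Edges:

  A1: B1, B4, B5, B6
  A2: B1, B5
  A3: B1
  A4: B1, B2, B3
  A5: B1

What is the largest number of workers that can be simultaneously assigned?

4

Unit-capacity flow: source→left, listed edges, right→sink; max matching = max flow.
Augmenting path A1→B1 (+1); matched 1.
Augmenting path A2→B5 (+1); matched 2.
Augmenting path A4→B2 (+1); matched 3.
Augmenting path A3→B1→A1→B4 (+1); matched 4.
No augmenting path remains; maximum matching = 4.
König certificate: {A1, A2, A4, B1} is a vertex cover of size 4 (every listed pair touches it), so no matching can be larger.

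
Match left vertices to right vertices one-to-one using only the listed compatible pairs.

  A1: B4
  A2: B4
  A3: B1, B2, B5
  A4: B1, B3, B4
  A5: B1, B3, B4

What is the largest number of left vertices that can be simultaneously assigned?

4

Unit-capacity flow: source→left, listed edges, right→sink; max matching = max flow.
Augmenting path A1→B4 (+1); matched 1.
Augmenting path A3→B1 (+1); matched 2.
Augmenting path A4→B3 (+1); matched 3.
Augmenting path A5→B1→A3→B2 (+1); matched 4.
No augmenting path remains; maximum matching = 4.
König certificate: {A3, A4, A5, B4} is a vertex cover of size 4 (every listed pair touches it), so no matching can be larger.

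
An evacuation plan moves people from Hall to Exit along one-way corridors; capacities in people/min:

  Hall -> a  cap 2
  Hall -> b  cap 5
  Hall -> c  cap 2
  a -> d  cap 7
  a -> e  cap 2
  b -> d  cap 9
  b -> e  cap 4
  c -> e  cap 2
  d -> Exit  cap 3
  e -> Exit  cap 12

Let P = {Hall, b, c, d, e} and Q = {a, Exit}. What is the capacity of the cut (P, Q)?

17

Edges leaving {Hall, b, c, d, e}: Hall→a (2), d→Exit (3), e→Exit (12).
Cut capacity = 2 + 3 + 12 = 17.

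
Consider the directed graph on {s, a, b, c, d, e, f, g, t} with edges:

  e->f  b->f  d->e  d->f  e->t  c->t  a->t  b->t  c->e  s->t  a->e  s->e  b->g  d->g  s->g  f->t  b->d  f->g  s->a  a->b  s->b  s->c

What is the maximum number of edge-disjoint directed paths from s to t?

Assign every edge capacity 1; by Menger, the answer equals the max flow.
Path s→t (+1); total 1.
Path s→a→t (+1); total 2.
Path s→b→t (+1); total 3.
Path s→c→t (+1); total 4.
Path s→e→t (+1); total 5.
No residual s→t path; max flow = 5.
Certifying cut of size 5: {s→a, s→b, s→c, s→e, s→t}.

5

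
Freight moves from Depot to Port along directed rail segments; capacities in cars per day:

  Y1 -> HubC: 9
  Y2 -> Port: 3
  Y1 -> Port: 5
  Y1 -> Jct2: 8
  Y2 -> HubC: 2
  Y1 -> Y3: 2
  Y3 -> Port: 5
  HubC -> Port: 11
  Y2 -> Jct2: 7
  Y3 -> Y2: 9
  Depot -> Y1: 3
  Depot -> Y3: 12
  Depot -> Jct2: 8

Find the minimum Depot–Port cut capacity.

Augment Depot→Y1→Port: bottleneck 3, flow now 3.
Augment Depot→Y3→Port: bottleneck 5, flow now 8.
Augment Depot→Y3→Y2→Port: bottleneck 3, flow now 11.
Augment Depot→Y3→Y2→HubC→Port: bottleneck 2, flow now 13.
No augmenting path remains; maximum flow = 13.
By max-flow min-cut, the minimum cut capacity equals the max flow.
In the residual graph, reachable from Depot: {Depot, Y3, Y2, Jct2}.
Min-cut edges: Depot→Y1 (3), Y3→Port (5), Y2→HubC (2), Y2→Port (3); capacity 3 + 5 + 2 + 3 = 13.

13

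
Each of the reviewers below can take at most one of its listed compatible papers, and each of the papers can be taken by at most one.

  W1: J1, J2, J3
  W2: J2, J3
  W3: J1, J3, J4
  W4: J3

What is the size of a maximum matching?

Unit-capacity flow: source→left, listed edges, right→sink; max matching = max flow.
Augmenting path W1→J1 (+1); matched 1.
Augmenting path W2→J2 (+1); matched 2.
Augmenting path W3→J3 (+1); matched 3.
Augmenting path W4→J3→W3→J4 (+1); matched 4.
No augmenting path remains; maximum matching = 4.
König certificate: {W1, W2, W3, W4} is a vertex cover of size 4 (every listed pair touches it), so no matching can be larger.

4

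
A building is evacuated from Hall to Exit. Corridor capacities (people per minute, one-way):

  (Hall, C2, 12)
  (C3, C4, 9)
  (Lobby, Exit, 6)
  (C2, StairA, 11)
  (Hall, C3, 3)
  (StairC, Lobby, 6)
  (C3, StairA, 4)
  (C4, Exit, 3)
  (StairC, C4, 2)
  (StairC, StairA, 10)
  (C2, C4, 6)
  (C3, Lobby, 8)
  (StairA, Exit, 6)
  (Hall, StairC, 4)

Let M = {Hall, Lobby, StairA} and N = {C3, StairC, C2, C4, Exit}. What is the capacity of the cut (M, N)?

31

Edges leaving {Hall, Lobby, StairA}: Hall→C3 (3), Hall→StairC (4), Hall→C2 (12), Lobby→Exit (6), StairA→Exit (6).
Cut capacity = 3 + 4 + 12 + 6 + 6 = 31.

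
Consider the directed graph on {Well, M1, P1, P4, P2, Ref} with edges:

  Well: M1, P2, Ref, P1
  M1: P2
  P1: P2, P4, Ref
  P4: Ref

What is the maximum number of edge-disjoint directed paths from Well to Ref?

2

Assign every edge capacity 1; by Menger, the answer equals the max flow.
Path Well→Ref (+1); total 1.
Path Well→P1→Ref (+1); total 2.
No residual Well→Ref path; max flow = 2.
Certifying cut of size 2: {Well→P1, Well→Ref}.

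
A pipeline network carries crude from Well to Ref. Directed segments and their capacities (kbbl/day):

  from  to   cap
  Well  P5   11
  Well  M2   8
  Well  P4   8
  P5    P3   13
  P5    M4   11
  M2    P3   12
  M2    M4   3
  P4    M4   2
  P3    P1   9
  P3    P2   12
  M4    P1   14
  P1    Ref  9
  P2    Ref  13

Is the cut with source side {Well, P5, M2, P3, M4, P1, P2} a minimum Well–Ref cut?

No — its capacity is 30, but the minimum cut has capacity 21.

Given cut capacity: 8 + 9 + 13 = 30.
Augment Well→P5→P3→P1→Ref: bottleneck 9, flow now 9.
Augment Well→P5→P3→P2→Ref: bottleneck 2, flow now 11.
Augment Well→M2→P3→P2→Ref: bottleneck 8, flow now 19.
Augment Well→P4→M4→P1→P3→P2→Ref: bottleneck 2, flow now 21. (uses reverse residual edge)
No augmenting path remains; maximum flow = 21.
In the residual graph, reachable from Well: {Well, P4}.
Min-cut edges: Well→P5 (11), Well→M2 (8), P4→M4 (2); capacity 11 + 8 + 2 = 21.
Cut capacity 30 exceeds the max flow 21, so it is not minimum.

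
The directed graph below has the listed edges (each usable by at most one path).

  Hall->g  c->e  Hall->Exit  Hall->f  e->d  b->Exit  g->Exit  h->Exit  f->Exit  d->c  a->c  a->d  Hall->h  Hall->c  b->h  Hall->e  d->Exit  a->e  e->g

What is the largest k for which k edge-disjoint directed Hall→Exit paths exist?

5

Assign every edge capacity 1; by Menger, the answer equals the max flow.
Path Hall→Exit (+1); total 1.
Path Hall→f→Exit (+1); total 2.
Path Hall→g→Exit (+1); total 3.
Path Hall→h→Exit (+1); total 4.
Path Hall→e→d→Exit (+1); total 5.
No residual Hall→Exit path; max flow = 5.
Certifying cut of size 5: {Hall→Exit, Hall→f, Hall→h, e→d, g→Exit}.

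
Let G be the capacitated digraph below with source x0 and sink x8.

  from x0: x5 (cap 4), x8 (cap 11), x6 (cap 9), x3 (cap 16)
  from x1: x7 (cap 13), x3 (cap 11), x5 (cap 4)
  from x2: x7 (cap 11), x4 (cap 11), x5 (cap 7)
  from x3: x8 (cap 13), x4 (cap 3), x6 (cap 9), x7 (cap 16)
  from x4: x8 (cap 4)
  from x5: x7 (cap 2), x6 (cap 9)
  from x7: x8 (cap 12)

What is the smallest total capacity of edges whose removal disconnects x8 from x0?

29

Augment x0→x8: bottleneck 11, flow now 11.
Augment x0→x3→x8: bottleneck 13, flow now 24.
Augment x0→x3→x4→x8: bottleneck 3, flow now 27.
Augment x0→x5→x7→x8: bottleneck 2, flow now 29.
No augmenting path remains; maximum flow = 29.
By max-flow min-cut, the minimum cut capacity equals the max flow.
In the residual graph, reachable from x0: {x0, x5, x6}.
Min-cut edges: x0→x3 (16), x0→x8 (11), x5→x7 (2); capacity 16 + 11 + 2 = 29.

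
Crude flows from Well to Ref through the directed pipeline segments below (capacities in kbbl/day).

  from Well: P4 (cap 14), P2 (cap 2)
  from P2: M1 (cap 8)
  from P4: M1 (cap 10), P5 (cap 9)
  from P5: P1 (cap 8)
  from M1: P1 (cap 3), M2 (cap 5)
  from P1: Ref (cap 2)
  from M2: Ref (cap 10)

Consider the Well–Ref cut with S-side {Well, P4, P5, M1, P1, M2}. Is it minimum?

Given cut capacity: 2 + 2 + 10 = 14.
Augment Well→P2→M1→P1→Ref: bottleneck 2, flow now 2.
Augment Well→P4→M1→M2→Ref: bottleneck 5, flow now 7.
No augmenting path remains; maximum flow = 7.
In the residual graph, reachable from Well: {Well, P2, P4, P5, M1, P1}.
Min-cut edges: M1→M2 (5), P1→Ref (2); capacity 5 + 2 = 7.
Cut capacity 14 exceeds the max flow 7, so it is not minimum.

No — its capacity is 14, but the minimum cut has capacity 7.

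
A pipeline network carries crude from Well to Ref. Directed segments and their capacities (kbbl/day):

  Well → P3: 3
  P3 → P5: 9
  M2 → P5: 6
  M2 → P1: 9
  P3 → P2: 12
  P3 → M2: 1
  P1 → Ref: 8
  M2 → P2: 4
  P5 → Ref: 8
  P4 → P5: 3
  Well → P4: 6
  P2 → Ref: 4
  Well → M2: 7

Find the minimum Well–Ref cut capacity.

Augment Well→P4→P5→Ref: bottleneck 3, flow now 3.
Augment Well→M2→P2→Ref: bottleneck 4, flow now 7.
Augment Well→M2→P1→Ref: bottleneck 3, flow now 10.
Augment Well→P3→P5→Ref: bottleneck 3, flow now 13.
No augmenting path remains; maximum flow = 13.
By max-flow min-cut, the minimum cut capacity equals the max flow.
In the residual graph, reachable from Well: {Well, P4}.
Min-cut edges: Well→M2 (7), Well→P3 (3), P4→P5 (3); capacity 7 + 3 + 3 = 13.

13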